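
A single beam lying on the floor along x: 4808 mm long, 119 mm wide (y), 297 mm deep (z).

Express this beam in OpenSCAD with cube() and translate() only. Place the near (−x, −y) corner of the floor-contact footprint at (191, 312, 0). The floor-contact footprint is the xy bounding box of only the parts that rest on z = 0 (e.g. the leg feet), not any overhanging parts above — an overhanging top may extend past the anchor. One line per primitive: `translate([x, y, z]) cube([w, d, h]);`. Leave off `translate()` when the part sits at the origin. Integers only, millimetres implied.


translate([191, 312, 0]) cube([4808, 119, 297]);


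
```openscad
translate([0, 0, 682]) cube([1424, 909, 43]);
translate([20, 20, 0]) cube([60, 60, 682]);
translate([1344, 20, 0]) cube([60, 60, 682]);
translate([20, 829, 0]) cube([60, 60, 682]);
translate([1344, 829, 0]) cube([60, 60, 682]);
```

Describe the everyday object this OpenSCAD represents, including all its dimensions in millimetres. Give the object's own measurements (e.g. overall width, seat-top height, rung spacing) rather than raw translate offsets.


A table: top 1424 mm (x) × 909 mm (y), 43 mm thick, upper face at z = 725 mm, on four 60×60 mm square legs, each inset 20 mm from the nearest pair of top edges from z = 0 to the bottom of the top.


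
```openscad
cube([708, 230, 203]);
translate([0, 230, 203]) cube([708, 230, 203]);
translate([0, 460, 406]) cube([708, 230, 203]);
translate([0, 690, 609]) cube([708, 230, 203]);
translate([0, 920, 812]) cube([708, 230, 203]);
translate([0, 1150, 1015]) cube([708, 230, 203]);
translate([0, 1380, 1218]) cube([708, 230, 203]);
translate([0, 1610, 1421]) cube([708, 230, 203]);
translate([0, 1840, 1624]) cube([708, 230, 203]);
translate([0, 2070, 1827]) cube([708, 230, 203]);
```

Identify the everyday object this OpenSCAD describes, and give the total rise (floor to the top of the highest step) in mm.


A staircase. The total rise is 2030 mm.

10 identical blocks, each offset up and back from the previous — a staircase. Each step is 203 mm tall and there are 10 of them, so the total rise is 10 × 203 = 2030 mm.


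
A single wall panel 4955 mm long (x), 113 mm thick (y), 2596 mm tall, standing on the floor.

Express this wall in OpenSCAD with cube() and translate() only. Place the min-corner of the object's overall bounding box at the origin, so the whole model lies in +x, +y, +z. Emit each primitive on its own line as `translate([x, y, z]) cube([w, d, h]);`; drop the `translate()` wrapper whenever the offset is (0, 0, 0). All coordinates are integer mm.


cube([4955, 113, 2596]);


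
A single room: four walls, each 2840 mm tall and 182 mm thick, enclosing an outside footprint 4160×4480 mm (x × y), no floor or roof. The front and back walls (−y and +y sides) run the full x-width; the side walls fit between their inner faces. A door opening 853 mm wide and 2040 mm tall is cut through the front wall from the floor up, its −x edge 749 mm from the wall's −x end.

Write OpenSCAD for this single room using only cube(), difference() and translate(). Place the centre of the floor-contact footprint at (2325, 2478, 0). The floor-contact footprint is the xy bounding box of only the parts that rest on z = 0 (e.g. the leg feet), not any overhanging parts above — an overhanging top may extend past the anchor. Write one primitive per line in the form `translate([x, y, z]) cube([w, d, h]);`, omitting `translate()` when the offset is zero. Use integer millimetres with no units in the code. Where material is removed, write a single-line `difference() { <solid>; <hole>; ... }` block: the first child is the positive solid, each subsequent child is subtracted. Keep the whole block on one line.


difference() { translate([245, 238, 0]) cube([4160, 182, 2840]); translate([994, 238, 0]) cube([853, 182, 2040]); }
translate([245, 4536, 0]) cube([4160, 182, 2840]);
translate([245, 420, 0]) cube([182, 4116, 2840]);
translate([4223, 420, 0]) cube([182, 4116, 2840]);


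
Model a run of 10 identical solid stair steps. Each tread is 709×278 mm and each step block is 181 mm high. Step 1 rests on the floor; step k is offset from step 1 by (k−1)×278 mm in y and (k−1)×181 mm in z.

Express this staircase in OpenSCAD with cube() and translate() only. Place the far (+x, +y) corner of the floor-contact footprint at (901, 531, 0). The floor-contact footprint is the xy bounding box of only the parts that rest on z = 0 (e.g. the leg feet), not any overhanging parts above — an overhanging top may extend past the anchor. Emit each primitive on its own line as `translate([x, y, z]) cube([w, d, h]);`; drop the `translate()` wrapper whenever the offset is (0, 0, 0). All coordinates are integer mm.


translate([192, 253, 0]) cube([709, 278, 181]);
translate([192, 531, 181]) cube([709, 278, 181]);
translate([192, 809, 362]) cube([709, 278, 181]);
translate([192, 1087, 543]) cube([709, 278, 181]);
translate([192, 1365, 724]) cube([709, 278, 181]);
translate([192, 1643, 905]) cube([709, 278, 181]);
translate([192, 1921, 1086]) cube([709, 278, 181]);
translate([192, 2199, 1267]) cube([709, 278, 181]);
translate([192, 2477, 1448]) cube([709, 278, 181]);
translate([192, 2755, 1629]) cube([709, 278, 181]);


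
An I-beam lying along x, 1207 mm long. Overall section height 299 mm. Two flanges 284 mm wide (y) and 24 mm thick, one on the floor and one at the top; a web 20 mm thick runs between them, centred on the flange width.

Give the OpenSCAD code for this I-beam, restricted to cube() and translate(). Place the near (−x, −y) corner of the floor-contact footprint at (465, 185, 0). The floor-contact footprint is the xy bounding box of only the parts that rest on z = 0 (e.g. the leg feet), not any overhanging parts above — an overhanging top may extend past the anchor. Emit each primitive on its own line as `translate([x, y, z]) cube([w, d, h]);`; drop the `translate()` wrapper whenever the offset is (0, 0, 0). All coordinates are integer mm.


translate([465, 185, 0]) cube([1207, 284, 24]);
translate([465, 317, 24]) cube([1207, 20, 251]);
translate([465, 185, 275]) cube([1207, 284, 24]);


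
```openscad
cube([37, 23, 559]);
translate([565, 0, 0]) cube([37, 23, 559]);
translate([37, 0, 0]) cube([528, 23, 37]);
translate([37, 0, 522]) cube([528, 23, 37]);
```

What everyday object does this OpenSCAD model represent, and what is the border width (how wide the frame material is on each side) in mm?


A picture frame. The border width is 37 mm.

Four thin pieces enclosing a rectangular opening — a picture frame. The two full-height stiles are 559 mm tall; the top rail sits at z = 522 and is 37 mm tall, so the border above the opening is 559 − 522 = 37 mm, matching the stile x-width.


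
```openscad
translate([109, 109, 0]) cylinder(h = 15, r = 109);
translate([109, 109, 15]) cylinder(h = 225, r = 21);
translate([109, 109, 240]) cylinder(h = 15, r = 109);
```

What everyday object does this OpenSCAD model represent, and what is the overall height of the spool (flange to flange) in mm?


A spool. The overall height is 255 mm.

Three coaxial cylinders, large–small–large — a spool. Two 15 mm flanges and a 225 mm core give 15 + 225 + 15 = 255 mm.


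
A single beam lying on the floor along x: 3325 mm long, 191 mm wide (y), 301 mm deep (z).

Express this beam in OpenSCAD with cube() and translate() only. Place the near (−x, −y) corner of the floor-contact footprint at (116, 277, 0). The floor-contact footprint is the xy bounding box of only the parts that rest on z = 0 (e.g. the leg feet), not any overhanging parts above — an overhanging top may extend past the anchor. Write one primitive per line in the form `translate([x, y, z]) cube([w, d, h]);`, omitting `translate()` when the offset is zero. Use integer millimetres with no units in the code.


translate([116, 277, 0]) cube([3325, 191, 301]);


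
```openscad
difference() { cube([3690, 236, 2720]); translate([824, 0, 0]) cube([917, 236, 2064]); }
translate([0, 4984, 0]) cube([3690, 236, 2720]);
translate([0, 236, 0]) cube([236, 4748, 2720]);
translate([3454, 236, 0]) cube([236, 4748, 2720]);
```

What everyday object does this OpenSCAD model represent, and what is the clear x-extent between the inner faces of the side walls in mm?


A single room. The interior width is 3218 mm.

Four walls enclosing a rectangle with a door in the front wall — a room. Outside width 3690 minus two 236 mm walls gives 3218 mm.


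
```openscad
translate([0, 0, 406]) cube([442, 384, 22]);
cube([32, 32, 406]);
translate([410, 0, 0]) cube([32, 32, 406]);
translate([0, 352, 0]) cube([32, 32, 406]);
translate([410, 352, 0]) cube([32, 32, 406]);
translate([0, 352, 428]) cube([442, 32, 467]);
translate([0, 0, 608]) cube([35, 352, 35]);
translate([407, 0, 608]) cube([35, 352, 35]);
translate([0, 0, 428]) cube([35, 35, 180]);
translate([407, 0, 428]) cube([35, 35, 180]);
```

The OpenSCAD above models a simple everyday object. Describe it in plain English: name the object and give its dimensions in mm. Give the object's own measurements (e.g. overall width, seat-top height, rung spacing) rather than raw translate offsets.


A chair. The seat is a 442×384×22 mm slab with its top at z = 428 mm, on four 32×32 mm corner legs (flush with the seat edges, standing on z = 0). A flat backrest 32 mm thick, 467 mm tall, spans the full seat width and rises from the seat top along its +y edge, rear face flush with the rear of the seat. Two armrests of 35×35 mm section run along each side from the seat's front edge to the front of the backrest, top faces 215 mm above the seat top and outer faces flush with the seat's x-edges; a 35×35 mm post under the front of each armrest stands on the seat at the front corner.


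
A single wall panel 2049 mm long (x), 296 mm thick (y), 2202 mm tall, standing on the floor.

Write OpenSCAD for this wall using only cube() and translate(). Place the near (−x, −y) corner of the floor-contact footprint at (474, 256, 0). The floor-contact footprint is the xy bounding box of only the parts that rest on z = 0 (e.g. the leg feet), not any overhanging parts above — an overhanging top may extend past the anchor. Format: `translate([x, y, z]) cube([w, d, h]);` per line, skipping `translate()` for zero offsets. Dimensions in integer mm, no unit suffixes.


translate([474, 256, 0]) cube([2049, 296, 2202]);


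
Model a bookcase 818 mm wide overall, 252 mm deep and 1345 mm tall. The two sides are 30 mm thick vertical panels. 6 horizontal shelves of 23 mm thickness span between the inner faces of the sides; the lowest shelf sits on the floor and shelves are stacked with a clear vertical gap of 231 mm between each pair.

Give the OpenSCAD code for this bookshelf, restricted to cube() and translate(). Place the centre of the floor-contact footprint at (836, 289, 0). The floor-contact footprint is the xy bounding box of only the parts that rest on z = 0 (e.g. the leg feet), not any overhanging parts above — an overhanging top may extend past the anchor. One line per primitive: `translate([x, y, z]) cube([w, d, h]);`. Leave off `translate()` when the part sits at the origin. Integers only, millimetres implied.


translate([427, 163, 0]) cube([30, 252, 1345]);
translate([1215, 163, 0]) cube([30, 252, 1345]);
translate([457, 163, 0]) cube([758, 252, 23]);
translate([457, 163, 254]) cube([758, 252, 23]);
translate([457, 163, 508]) cube([758, 252, 23]);
translate([457, 163, 762]) cube([758, 252, 23]);
translate([457, 163, 1016]) cube([758, 252, 23]);
translate([457, 163, 1270]) cube([758, 252, 23]);


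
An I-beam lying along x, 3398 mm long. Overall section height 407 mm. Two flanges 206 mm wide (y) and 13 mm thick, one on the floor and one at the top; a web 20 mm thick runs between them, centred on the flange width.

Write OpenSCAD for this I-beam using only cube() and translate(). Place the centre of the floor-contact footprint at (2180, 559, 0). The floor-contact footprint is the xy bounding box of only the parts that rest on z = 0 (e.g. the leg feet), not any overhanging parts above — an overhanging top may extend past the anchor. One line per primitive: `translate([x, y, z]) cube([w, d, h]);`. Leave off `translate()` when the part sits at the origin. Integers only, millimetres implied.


translate([481, 456, 0]) cube([3398, 206, 13]);
translate([481, 549, 13]) cube([3398, 20, 381]);
translate([481, 456, 394]) cube([3398, 206, 13]);


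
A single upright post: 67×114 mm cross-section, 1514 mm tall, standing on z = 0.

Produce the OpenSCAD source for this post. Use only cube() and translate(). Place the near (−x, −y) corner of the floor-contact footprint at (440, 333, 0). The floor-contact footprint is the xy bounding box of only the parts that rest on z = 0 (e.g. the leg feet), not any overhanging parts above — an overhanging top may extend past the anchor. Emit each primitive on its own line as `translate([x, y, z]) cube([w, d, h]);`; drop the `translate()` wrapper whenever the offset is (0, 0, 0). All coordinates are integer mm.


translate([440, 333, 0]) cube([67, 114, 1514]);


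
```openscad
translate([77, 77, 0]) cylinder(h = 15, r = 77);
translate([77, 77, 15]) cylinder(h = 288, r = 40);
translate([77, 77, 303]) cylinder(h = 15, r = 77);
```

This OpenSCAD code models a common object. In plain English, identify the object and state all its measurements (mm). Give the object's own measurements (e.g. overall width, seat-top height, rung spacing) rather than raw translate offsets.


A spool: two coaxial disc flanges of radius 77 mm and thickness 15 mm, joined by a core cylinder of radius 40 mm and height 288 mm. The lower flange rests on z = 0 and the three cylinders share a vertical axis.


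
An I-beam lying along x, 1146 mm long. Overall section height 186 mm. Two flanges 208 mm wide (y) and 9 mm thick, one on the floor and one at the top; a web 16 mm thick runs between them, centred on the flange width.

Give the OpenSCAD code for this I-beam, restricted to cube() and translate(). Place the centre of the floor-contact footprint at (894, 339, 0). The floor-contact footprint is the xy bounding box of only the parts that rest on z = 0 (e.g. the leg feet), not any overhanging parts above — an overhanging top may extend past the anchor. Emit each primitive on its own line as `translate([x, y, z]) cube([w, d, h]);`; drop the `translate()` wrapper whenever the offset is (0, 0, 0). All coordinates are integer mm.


translate([321, 235, 0]) cube([1146, 208, 9]);
translate([321, 331, 9]) cube([1146, 16, 168]);
translate([321, 235, 177]) cube([1146, 208, 9]);


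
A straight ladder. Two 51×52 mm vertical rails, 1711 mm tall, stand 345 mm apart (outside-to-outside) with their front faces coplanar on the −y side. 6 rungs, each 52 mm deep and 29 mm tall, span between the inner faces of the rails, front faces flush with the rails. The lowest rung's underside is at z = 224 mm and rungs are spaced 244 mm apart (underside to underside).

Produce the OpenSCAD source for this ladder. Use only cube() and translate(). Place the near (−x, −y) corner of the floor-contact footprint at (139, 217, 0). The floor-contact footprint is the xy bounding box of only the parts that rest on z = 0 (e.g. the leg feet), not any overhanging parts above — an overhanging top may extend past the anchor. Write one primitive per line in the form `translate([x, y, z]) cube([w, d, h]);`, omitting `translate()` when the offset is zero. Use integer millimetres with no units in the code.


translate([139, 217, 0]) cube([51, 52, 1711]);
translate([433, 217, 0]) cube([51, 52, 1711]);
translate([190, 217, 224]) cube([243, 52, 29]);
translate([190, 217, 468]) cube([243, 52, 29]);
translate([190, 217, 712]) cube([243, 52, 29]);
translate([190, 217, 956]) cube([243, 52, 29]);
translate([190, 217, 1200]) cube([243, 52, 29]);
translate([190, 217, 1444]) cube([243, 52, 29]);


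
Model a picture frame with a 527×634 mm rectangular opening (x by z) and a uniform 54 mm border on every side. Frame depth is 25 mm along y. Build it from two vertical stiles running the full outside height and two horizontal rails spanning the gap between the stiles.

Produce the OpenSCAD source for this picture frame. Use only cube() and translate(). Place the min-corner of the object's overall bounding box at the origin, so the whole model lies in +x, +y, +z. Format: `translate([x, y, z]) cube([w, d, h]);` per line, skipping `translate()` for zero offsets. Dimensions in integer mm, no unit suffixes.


cube([54, 25, 742]);
translate([581, 0, 0]) cube([54, 25, 742]);
translate([54, 0, 0]) cube([527, 25, 54]);
translate([54, 0, 688]) cube([527, 25, 54]);


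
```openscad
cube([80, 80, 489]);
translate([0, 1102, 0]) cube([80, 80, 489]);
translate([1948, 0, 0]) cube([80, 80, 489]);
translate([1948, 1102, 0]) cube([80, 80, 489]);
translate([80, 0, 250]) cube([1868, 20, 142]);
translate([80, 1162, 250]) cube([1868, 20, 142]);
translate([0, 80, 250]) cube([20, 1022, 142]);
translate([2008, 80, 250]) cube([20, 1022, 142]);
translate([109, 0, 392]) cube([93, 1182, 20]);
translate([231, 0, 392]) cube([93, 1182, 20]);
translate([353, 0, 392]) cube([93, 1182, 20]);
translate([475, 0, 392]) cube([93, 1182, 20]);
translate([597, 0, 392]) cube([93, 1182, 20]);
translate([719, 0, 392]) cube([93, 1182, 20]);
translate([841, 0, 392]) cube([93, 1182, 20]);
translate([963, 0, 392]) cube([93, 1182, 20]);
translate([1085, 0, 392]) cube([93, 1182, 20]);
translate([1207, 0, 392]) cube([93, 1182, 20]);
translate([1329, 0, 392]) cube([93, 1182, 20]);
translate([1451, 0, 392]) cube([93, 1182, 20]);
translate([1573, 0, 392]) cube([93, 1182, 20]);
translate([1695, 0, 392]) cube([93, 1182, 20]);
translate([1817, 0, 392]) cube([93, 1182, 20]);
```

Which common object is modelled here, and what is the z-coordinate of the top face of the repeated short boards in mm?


A bed frame. The slat-top height is 412 mm.

Four posts, four rails, and a row of slats — a bed frame. Slats sit on the rails at z = 250 + 142 = 392; with slat thickness 20, the top is 412 mm.


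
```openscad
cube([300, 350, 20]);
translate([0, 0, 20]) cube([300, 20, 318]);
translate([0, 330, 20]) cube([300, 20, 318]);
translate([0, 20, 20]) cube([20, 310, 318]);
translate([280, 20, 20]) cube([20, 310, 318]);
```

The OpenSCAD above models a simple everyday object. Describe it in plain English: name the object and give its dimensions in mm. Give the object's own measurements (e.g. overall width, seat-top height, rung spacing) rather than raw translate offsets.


An open-topped rectangular box: outside dimensions 300×350×338 mm, with a uniform wall and base thickness of 20 mm. The base is a full 300×350 slab on the floor; four walls sit on top of the base. The front and back walls (the −y and +y sides) span the full width; the two side walls fit between them.


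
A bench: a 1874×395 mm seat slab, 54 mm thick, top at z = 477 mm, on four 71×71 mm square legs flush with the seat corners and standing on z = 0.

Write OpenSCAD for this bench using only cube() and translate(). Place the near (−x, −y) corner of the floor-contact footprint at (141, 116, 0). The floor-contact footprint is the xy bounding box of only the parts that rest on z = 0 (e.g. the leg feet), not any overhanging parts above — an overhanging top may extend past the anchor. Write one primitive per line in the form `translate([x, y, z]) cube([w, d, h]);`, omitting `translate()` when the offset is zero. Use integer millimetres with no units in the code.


// leg_h = 477 − 54 = 423
translate([141, 116, 423]) cube([1874, 395, 54]);
translate([141, 116, 0]) cube([71, 71, 423]);
translate([141, 440, 0]) cube([71, 71, 423]);
translate([1944, 116, 0]) cube([71, 71, 423]);
translate([1944, 440, 0]) cube([71, 71, 423]);


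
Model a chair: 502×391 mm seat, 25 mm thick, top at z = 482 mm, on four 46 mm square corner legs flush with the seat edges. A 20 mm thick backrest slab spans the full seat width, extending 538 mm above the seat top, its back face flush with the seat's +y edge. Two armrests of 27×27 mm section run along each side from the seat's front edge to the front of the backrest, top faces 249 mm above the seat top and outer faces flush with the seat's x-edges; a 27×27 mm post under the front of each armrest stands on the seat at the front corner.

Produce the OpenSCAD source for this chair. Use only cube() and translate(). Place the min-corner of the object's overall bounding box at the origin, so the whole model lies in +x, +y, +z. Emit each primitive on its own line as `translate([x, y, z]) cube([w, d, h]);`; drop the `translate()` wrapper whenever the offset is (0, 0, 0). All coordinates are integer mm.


translate([0, 0, 457]) cube([502, 391, 25]);
cube([46, 46, 457]);
translate([456, 0, 0]) cube([46, 46, 457]);
translate([0, 345, 0]) cube([46, 46, 457]);
translate([456, 345, 0]) cube([46, 46, 457]);
translate([0, 371, 482]) cube([502, 20, 538]);
translate([0, 0, 704]) cube([27, 371, 27]);
translate([475, 0, 704]) cube([27, 371, 27]);
translate([0, 0, 482]) cube([27, 27, 222]);
translate([475, 0, 482]) cube([27, 27, 222]);


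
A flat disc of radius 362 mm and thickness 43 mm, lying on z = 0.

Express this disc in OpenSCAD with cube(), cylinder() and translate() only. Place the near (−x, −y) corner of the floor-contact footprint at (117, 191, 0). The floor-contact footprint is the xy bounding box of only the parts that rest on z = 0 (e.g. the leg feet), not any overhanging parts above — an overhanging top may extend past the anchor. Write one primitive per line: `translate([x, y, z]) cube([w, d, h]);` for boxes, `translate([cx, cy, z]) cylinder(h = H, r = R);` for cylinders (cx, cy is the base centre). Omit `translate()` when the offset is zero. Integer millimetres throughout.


translate([479, 553, 0]) cylinder(h = 43, r = 362);


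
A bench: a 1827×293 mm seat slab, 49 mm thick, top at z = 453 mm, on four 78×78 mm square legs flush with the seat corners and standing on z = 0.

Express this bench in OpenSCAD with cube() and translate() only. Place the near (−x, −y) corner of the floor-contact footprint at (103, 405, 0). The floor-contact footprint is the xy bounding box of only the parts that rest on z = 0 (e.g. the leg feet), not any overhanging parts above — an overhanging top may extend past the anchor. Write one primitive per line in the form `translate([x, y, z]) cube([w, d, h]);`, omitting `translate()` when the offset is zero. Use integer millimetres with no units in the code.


// leg_h = 453 − 49 = 404
translate([103, 405, 404]) cube([1827, 293, 49]);
translate([103, 405, 0]) cube([78, 78, 404]);
translate([103, 620, 0]) cube([78, 78, 404]);
translate([1852, 405, 0]) cube([78, 78, 404]);
translate([1852, 620, 0]) cube([78, 78, 404]);


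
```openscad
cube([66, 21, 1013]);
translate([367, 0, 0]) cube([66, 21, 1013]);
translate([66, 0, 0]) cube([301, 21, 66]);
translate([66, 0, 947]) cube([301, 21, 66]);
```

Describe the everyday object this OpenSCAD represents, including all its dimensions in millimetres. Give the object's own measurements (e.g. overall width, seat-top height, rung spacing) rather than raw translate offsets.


A rectangular picture frame lying in the x–z plane (depth along y). The opening is 301 mm wide (x) by 881 mm tall (z), surrounded by a border 66 mm wide on all four sides. The frame is 21 mm deep and is made of two full-height vertical stiles with two horizontal rails fitted between them.


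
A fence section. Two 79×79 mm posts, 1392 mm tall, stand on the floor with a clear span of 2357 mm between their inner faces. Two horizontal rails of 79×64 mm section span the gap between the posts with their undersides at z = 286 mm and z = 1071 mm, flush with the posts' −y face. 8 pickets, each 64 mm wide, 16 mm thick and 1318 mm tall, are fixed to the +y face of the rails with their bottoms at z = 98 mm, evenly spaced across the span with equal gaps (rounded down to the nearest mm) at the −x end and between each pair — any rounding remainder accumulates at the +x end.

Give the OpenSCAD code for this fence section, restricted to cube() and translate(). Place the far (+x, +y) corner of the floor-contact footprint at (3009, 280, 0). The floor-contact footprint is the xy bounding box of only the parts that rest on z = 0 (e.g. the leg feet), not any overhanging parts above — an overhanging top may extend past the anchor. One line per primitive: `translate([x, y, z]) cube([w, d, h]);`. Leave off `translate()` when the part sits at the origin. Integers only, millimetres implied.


translate([494, 201, 0]) cube([79, 79, 1392]);
translate([2930, 201, 0]) cube([79, 79, 1392]);
translate([573, 201, 286]) cube([2357, 79, 64]);
translate([573, 201, 1071]) cube([2357, 79, 64]);
translate([778, 280, 98]) cube([64, 16, 1318]);
translate([1047, 280, 98]) cube([64, 16, 1318]);
translate([1316, 280, 98]) cube([64, 16, 1318]);
translate([1585, 280, 98]) cube([64, 16, 1318]);
translate([1854, 280, 98]) cube([64, 16, 1318]);
translate([2123, 280, 98]) cube([64, 16, 1318]);
translate([2392, 280, 98]) cube([64, 16, 1318]);
translate([2661, 280, 98]) cube([64, 16, 1318]);


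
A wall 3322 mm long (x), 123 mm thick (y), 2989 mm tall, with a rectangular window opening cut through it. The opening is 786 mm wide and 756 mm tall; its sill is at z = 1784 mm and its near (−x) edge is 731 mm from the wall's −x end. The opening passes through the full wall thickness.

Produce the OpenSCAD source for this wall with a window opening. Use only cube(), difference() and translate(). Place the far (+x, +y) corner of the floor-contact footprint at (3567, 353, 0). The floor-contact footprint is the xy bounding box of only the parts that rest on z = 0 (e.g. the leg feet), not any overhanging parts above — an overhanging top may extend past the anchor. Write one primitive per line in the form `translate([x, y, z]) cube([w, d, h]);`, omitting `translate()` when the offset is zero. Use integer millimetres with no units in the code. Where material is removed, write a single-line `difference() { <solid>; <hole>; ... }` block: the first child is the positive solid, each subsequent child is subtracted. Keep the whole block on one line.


difference() { translate([245, 230, 0]) cube([3322, 123, 2989]); translate([976, 230, 1784]) cube([786, 123, 756]); }


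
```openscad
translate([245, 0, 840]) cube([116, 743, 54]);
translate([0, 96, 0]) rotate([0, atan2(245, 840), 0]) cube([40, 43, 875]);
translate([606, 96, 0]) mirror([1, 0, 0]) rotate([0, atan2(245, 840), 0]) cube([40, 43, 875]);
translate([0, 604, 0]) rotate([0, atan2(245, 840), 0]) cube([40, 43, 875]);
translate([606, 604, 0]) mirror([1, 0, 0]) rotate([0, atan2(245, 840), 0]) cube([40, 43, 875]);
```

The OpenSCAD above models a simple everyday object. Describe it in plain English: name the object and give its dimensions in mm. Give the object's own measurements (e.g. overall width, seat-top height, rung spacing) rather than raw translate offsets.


A sawhorse. A 116×743×54 mm beam (x, y, z) sits on two A-frame leg pairs. Each pair is two raked legs of 40×43 mm section (43 mm along y) splaying symmetrically in x. Each leg rises 840 mm vertically over 245 mm of horizontal reach and is 875 mm long along its own axis. Every leg's outer bottom edge rests on the floor and its outer top edge meets a bottom edge of the beam — the left legs (tilting toward +x) meet the beam's −x bottom edge, the right legs (their mirror images, tilting toward −x) meet its +x bottom edge — so the leg tops tuck under the beam, the beam's underside is 840 mm above the floor, and the feet are 606 mm apart outside-to-outside with the beam centred between them. The two leg pairs are set in 96 mm from either end of the beam.


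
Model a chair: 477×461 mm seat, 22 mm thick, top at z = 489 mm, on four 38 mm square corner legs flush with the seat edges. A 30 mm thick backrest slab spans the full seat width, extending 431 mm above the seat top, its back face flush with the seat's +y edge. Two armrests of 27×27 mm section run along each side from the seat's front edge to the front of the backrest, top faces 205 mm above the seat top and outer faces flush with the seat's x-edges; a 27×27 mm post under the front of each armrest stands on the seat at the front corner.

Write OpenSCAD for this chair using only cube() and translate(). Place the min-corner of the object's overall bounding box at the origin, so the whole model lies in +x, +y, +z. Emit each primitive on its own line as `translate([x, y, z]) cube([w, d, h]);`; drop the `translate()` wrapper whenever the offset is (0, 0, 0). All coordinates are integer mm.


translate([0, 0, 467]) cube([477, 461, 22]);
cube([38, 38, 467]);
translate([439, 0, 0]) cube([38, 38, 467]);
translate([0, 423, 0]) cube([38, 38, 467]);
translate([439, 423, 0]) cube([38, 38, 467]);
translate([0, 431, 489]) cube([477, 30, 431]);
translate([0, 0, 667]) cube([27, 431, 27]);
translate([450, 0, 667]) cube([27, 431, 27]);
translate([0, 0, 489]) cube([27, 27, 178]);
translate([450, 0, 489]) cube([27, 27, 178]);


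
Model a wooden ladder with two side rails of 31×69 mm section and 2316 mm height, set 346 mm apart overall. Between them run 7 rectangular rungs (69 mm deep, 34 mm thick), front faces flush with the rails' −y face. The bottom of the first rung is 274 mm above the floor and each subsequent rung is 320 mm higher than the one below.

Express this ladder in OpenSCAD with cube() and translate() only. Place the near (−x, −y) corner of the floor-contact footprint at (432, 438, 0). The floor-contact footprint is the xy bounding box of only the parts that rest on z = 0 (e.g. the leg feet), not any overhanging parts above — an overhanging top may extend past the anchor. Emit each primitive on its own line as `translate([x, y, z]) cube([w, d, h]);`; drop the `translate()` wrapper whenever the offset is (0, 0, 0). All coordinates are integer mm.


// rung span = 346 - 2*31 = 284
// rung[k] z = 274 + k*320
translate([432, 438, 0]) cube([31, 69, 2316]);
translate([747, 438, 0]) cube([31, 69, 2316]);
translate([463, 438, 274]) cube([284, 69, 34]);
translate([463, 438, 594]) cube([284, 69, 34]);
translate([463, 438, 914]) cube([284, 69, 34]);
translate([463, 438, 1234]) cube([284, 69, 34]);
translate([463, 438, 1554]) cube([284, 69, 34]);
translate([463, 438, 1874]) cube([284, 69, 34]);
translate([463, 438, 2194]) cube([284, 69, 34]);


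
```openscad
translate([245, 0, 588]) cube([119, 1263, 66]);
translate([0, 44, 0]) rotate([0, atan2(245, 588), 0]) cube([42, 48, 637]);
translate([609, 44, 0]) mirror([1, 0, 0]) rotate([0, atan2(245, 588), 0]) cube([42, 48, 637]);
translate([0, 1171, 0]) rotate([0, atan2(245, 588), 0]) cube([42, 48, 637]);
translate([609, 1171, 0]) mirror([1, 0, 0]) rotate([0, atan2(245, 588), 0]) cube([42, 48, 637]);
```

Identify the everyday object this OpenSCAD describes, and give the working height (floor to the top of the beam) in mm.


A sawhorse. The overall height is 654 mm.

A beam across two mirrored pairs of raked legs — a sawhorse. The beam's underside is at z = 588 (matching the legs' vertical rise in atan2(245, 588)) and the beam is 66 mm tall, so its top is at 588 + 66 = 654 mm. The raked legs top out at the beam's underside, so that is the highest point.


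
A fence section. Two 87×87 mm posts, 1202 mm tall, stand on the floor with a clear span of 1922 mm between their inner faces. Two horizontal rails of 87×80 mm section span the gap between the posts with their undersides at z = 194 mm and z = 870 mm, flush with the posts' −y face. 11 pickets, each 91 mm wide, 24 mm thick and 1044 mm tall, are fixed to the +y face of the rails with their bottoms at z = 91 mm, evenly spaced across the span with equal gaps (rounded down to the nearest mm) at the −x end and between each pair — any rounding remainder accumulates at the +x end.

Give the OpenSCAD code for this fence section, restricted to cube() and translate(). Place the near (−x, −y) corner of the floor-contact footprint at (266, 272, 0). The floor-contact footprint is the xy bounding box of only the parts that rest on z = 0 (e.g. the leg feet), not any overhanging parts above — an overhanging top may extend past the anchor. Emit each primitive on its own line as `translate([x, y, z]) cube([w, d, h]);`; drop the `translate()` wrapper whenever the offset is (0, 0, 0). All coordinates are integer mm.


translate([266, 272, 0]) cube([87, 87, 1202]);
translate([2275, 272, 0]) cube([87, 87, 1202]);
translate([353, 272, 194]) cube([1922, 87, 80]);
translate([353, 272, 870]) cube([1922, 87, 80]);
translate([429, 359, 91]) cube([91, 24, 1044]);
translate([596, 359, 91]) cube([91, 24, 1044]);
translate([763, 359, 91]) cube([91, 24, 1044]);
translate([930, 359, 91]) cube([91, 24, 1044]);
translate([1097, 359, 91]) cube([91, 24, 1044]);
translate([1264, 359, 91]) cube([91, 24, 1044]);
translate([1431, 359, 91]) cube([91, 24, 1044]);
translate([1598, 359, 91]) cube([91, 24, 1044]);
translate([1765, 359, 91]) cube([91, 24, 1044]);
translate([1932, 359, 91]) cube([91, 24, 1044]);
translate([2099, 359, 91]) cube([91, 24, 1044]);


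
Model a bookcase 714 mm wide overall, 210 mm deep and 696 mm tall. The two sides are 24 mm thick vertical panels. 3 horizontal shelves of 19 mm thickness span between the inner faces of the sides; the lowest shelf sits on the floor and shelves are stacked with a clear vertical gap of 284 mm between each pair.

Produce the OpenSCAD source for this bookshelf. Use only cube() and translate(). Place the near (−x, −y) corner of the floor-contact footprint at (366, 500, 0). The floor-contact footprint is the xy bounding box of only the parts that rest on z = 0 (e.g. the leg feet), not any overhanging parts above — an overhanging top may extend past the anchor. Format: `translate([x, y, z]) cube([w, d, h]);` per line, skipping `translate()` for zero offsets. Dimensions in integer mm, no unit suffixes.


translate([366, 500, 0]) cube([24, 210, 696]);
translate([1056, 500, 0]) cube([24, 210, 696]);
translate([390, 500, 0]) cube([666, 210, 19]);
translate([390, 500, 303]) cube([666, 210, 19]);
translate([390, 500, 606]) cube([666, 210, 19]);


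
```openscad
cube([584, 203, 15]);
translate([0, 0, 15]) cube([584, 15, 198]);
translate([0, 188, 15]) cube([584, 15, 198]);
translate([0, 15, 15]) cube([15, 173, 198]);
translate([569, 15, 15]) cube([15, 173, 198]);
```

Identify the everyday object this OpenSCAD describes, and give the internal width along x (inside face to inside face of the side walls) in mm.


An open box. The internal width is 554 mm.

A 584×203 base slab with four walls standing on it — an open box. The base is 584 mm wide and the walls are 15 mm thick, so the internal width is 584 − 2 × 15 = 554 mm.


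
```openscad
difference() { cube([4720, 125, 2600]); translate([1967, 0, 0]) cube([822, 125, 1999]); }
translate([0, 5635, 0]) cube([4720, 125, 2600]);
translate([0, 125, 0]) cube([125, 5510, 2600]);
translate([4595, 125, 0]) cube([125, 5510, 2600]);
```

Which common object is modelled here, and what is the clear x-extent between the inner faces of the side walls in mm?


A single room. The interior width is 4470 mm.

Four walls enclosing a rectangle with a door in the front wall — a room. Outside width 4720 minus two 125 mm walls gives 4470 mm.


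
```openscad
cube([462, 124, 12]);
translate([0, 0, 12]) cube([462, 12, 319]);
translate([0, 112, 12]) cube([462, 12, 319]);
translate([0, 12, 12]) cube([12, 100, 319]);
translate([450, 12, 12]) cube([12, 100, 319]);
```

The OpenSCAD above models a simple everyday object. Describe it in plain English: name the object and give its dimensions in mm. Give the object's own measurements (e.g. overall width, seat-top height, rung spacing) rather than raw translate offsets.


An open-topped rectangular box: outside dimensions 462×124×331 mm, with a uniform wall and base thickness of 12 mm. The base is a full 462×124 slab on the floor; four walls sit on top of the base. The front and back walls (the −y and +y sides) span the full width; the two side walls fit between them.


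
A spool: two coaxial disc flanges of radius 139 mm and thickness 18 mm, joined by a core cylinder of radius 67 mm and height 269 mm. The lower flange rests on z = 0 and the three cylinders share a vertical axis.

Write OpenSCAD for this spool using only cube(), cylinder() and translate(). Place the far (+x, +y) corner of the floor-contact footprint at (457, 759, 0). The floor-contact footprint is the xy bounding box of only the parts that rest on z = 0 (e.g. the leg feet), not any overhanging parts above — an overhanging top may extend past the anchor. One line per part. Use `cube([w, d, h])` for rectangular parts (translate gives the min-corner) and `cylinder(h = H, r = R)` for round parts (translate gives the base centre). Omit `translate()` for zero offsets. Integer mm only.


translate([318, 620, 0]) cylinder(h = 18, r = 139);
translate([318, 620, 18]) cylinder(h = 269, r = 67);
translate([318, 620, 287]) cylinder(h = 18, r = 139);


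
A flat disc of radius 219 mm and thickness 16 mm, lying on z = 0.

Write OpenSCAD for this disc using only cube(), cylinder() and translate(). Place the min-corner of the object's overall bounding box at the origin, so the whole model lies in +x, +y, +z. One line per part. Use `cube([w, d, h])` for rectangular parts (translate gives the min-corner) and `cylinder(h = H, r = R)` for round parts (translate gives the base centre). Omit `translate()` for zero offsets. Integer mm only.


translate([219, 219, 0]) cylinder(h = 16, r = 219);


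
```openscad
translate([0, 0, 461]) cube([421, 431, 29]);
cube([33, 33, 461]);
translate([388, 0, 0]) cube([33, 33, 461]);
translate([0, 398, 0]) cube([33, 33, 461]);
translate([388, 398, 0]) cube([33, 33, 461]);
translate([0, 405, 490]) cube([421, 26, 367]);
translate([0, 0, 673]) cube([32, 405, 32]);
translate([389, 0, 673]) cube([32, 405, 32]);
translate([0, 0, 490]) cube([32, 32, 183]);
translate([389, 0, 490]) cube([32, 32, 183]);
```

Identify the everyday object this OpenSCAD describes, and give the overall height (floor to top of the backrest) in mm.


A chair. The overall height is 857 mm.

A slab on four corner posts with a tall panel at the back — a chair. The seat slab sits at z = 461 with thickness 29, and the 367 mm backrest starts at the seat top, so the overall height is 461 + 29 + 367 = 857 mm.


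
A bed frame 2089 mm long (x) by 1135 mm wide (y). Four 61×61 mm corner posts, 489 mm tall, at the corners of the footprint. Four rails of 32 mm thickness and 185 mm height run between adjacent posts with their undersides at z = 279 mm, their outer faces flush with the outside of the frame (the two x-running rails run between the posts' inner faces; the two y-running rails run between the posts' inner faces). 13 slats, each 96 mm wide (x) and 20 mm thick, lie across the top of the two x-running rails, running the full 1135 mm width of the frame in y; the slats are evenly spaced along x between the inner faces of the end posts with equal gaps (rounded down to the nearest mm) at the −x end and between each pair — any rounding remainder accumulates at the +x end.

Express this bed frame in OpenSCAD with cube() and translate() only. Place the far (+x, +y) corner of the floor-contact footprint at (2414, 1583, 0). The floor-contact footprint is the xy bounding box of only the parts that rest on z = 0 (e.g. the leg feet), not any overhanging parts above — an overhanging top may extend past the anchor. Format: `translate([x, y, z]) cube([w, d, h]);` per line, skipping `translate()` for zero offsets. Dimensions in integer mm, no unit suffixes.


translate([325, 448, 0]) cube([61, 61, 489]);
translate([325, 1522, 0]) cube([61, 61, 489]);
translate([2353, 448, 0]) cube([61, 61, 489]);
translate([2353, 1522, 0]) cube([61, 61, 489]);
translate([386, 448, 279]) cube([1967, 32, 185]);
translate([386, 1551, 279]) cube([1967, 32, 185]);
translate([325, 509, 279]) cube([32, 1013, 185]);
translate([2382, 509, 279]) cube([32, 1013, 185]);
translate([437, 448, 464]) cube([96, 1135, 20]);
translate([584, 448, 464]) cube([96, 1135, 20]);
translate([731, 448, 464]) cube([96, 1135, 20]);
translate([878, 448, 464]) cube([96, 1135, 20]);
translate([1025, 448, 464]) cube([96, 1135, 20]);
translate([1172, 448, 464]) cube([96, 1135, 20]);
translate([1319, 448, 464]) cube([96, 1135, 20]);
translate([1466, 448, 464]) cube([96, 1135, 20]);
translate([1613, 448, 464]) cube([96, 1135, 20]);
translate([1760, 448, 464]) cube([96, 1135, 20]);
translate([1907, 448, 464]) cube([96, 1135, 20]);
translate([2054, 448, 464]) cube([96, 1135, 20]);
translate([2201, 448, 464]) cube([96, 1135, 20]);
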